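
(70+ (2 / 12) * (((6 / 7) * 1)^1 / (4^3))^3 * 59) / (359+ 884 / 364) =1573519891 / 8124497920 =0.19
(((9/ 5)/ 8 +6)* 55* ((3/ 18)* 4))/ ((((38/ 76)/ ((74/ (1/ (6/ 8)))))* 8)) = 101343/ 32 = 3166.97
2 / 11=0.18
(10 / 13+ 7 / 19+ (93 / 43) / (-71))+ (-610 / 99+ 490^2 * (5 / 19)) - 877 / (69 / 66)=107042337003518 / 1717065207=62340.29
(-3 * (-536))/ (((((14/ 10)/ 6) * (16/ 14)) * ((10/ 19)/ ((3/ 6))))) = 11457/ 2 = 5728.50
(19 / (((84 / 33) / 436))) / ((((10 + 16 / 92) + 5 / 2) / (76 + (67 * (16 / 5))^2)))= 109659168344 / 9275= 11823090.93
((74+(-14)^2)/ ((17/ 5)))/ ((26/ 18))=12150/ 221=54.98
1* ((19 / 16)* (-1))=-19 / 16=-1.19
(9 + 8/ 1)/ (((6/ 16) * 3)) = 136/ 9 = 15.11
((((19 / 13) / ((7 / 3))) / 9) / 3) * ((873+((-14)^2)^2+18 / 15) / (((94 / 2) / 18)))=7465138 / 21385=349.08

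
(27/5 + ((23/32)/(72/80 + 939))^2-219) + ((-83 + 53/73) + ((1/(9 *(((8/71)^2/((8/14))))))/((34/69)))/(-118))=-17152526261430236179/57955559388330240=-295.96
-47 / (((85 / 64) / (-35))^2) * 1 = -9433088 / 289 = -32640.44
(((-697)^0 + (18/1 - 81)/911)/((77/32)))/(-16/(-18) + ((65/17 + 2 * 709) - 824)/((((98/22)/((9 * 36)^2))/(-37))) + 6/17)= -0.00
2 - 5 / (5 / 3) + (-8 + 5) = -4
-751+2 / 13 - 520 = -16521 / 13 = -1270.85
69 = 69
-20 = -20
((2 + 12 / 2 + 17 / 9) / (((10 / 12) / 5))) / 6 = 89 / 9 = 9.89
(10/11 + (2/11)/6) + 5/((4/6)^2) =1609/132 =12.19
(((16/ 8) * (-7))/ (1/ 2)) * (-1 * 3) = 84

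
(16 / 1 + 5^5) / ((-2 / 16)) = -25128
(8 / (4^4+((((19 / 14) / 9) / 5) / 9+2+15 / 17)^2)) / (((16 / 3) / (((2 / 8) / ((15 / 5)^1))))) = 2322758025 / 4911746618018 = 0.00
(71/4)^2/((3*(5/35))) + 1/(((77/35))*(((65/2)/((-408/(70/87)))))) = 174907627/240240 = 728.05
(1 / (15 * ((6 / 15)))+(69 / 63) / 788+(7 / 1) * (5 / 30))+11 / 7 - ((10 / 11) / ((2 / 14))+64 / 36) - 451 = -249142777 / 546084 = -456.24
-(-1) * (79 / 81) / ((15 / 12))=0.78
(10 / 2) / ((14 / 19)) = 95 / 14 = 6.79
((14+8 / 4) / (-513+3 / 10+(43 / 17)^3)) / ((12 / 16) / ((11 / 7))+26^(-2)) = -146132272 / 2171055409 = -0.07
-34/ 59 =-0.58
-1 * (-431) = 431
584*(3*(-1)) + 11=-1741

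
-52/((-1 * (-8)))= -13/2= -6.50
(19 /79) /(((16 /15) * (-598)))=-285 /755872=-0.00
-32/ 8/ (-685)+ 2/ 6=697/ 2055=0.34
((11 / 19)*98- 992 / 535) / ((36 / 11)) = 3068351 / 182970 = 16.77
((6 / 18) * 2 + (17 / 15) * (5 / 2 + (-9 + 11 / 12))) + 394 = 69901 / 180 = 388.34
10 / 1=10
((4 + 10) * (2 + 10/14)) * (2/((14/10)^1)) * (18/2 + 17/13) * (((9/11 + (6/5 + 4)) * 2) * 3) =20225424/1001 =20205.22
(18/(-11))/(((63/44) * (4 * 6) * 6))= -1/126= -0.01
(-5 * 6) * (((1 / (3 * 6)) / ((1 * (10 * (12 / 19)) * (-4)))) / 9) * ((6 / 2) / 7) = 0.00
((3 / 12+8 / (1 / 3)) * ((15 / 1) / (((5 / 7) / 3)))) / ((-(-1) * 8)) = 190.97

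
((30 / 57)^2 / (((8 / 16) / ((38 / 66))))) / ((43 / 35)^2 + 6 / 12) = 490000 / 3086721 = 0.16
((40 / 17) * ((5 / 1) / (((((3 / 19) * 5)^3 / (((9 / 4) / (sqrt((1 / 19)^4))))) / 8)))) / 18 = 19808792 / 2295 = 8631.28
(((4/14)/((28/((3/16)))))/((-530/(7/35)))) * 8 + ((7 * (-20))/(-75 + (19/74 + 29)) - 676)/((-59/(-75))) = -17747119019829/20746394200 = -855.43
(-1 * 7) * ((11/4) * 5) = -385/4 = -96.25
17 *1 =17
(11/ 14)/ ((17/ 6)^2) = 198/ 2023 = 0.10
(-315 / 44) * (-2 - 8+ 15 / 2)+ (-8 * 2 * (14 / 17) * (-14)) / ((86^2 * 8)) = 49515599 / 2766104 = 17.90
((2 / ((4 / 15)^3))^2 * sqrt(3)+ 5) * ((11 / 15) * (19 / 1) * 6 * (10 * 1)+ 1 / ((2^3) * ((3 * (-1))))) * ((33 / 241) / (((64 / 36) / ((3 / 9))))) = 3310395 / 30848+ 7541493609375 * sqrt(3) / 31588352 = 413622.08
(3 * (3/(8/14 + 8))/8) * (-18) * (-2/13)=189/520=0.36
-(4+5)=-9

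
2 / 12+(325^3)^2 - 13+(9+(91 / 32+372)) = 113128335937535617 / 96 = 1178420166015996.01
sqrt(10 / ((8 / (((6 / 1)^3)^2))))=108 * sqrt(5)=241.50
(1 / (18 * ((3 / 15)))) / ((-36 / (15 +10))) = -125 / 648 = -0.19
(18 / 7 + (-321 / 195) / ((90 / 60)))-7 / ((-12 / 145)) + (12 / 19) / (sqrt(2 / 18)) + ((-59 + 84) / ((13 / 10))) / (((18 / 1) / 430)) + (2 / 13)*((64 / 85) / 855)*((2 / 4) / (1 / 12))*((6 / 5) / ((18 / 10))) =547.35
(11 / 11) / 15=1 / 15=0.07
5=5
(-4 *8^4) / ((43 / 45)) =-737280 / 43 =-17146.05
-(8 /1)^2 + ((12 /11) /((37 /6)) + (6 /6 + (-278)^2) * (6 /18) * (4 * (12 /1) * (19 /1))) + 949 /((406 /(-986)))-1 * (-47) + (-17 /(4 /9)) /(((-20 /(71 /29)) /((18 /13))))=1009298877262183 /42962920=23492324.95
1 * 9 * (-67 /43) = -14.02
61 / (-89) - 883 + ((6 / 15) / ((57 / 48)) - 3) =-7494077 / 8455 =-886.35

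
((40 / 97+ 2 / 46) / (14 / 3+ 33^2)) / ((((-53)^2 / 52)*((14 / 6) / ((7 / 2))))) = 237978 / 20561629999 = 0.00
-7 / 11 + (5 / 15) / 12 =-0.61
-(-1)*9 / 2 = 4.50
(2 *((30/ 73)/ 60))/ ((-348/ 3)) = -1/ 8468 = -0.00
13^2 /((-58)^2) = 169 /3364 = 0.05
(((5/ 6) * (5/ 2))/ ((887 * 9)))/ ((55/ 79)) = 395/ 1053756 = 0.00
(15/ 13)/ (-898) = -15/ 11674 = -0.00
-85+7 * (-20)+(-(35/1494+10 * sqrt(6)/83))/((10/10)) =-336185/1494 - 10 * sqrt(6)/83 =-225.32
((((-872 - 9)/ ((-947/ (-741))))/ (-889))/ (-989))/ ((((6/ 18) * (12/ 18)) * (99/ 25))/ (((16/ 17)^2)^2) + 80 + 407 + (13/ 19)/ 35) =-10161028300800/ 6326112402276176063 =-0.00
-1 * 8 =-8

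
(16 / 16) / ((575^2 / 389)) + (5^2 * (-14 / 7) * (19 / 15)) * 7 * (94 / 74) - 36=-21988503071 / 36699375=-599.15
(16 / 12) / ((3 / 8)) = 32 / 9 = 3.56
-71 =-71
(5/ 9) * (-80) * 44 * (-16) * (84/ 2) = 3942400/ 3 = 1314133.33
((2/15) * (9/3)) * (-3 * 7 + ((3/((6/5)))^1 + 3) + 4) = -23/5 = -4.60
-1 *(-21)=21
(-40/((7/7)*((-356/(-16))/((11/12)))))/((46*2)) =-110/6141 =-0.02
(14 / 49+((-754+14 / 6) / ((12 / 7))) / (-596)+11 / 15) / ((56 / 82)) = 54027299 / 21026880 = 2.57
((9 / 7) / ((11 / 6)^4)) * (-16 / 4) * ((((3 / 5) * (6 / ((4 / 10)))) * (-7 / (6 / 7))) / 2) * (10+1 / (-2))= 2326968 / 14641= 158.94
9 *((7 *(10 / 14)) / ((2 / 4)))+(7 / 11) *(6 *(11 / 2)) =111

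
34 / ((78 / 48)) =272 / 13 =20.92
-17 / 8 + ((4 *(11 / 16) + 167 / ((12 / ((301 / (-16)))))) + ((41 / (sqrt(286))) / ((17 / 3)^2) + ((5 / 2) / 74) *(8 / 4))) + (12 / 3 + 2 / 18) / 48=-16689155 / 63936 + 369 *sqrt(286) / 82654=-260.95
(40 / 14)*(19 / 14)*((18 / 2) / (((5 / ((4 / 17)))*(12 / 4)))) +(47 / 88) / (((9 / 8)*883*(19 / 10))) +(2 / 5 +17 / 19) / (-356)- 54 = -53.46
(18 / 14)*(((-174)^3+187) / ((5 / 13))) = -616336929 / 35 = -17609626.54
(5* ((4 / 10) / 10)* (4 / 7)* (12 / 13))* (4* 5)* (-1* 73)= -14016 / 91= -154.02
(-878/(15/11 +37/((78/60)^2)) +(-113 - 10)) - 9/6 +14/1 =-12819339/86470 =-148.25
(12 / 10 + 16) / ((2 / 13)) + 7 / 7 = 564 / 5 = 112.80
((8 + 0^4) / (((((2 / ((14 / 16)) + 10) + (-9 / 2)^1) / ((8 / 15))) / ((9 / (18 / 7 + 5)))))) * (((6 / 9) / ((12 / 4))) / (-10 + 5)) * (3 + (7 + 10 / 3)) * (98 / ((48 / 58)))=-35650048 / 779895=-45.71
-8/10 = -4/5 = -0.80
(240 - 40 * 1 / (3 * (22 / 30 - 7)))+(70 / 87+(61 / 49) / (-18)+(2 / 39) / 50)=94887971747 / 390703950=242.86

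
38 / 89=0.43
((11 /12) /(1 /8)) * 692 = 15224 /3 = 5074.67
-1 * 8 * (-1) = 8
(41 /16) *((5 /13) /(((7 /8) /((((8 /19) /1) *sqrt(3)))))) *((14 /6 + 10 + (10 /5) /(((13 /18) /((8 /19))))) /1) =1171780 *sqrt(3) /183027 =11.09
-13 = -13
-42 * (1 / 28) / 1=-3 / 2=-1.50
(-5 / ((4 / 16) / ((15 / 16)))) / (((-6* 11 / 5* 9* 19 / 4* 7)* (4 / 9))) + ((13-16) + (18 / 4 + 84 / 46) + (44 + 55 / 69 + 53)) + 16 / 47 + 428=20096764427 / 37956072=529.47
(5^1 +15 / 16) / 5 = 19 / 16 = 1.19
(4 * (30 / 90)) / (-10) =-2 / 15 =-0.13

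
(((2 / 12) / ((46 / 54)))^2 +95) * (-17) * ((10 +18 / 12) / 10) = -3418717 / 1840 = -1858.00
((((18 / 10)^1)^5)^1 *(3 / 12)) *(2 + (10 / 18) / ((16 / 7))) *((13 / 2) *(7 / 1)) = 192847473 / 400000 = 482.12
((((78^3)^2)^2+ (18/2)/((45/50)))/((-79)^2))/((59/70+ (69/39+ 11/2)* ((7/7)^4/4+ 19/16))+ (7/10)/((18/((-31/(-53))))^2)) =168009316627398005393619267522240/233488817623261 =719560441213439550.91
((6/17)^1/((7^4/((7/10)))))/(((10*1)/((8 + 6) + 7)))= 9/41650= 0.00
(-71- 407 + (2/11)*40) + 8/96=-62125/132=-470.64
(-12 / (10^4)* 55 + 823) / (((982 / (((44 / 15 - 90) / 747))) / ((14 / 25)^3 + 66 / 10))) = -28445724684419 / 42981679687500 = -0.66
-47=-47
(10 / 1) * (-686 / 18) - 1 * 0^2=-3430 / 9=-381.11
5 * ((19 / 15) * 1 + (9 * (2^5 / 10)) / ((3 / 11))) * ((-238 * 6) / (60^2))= -190757 / 900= -211.95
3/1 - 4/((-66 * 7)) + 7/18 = 4709/1386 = 3.40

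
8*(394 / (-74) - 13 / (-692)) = -271686 / 6401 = -42.44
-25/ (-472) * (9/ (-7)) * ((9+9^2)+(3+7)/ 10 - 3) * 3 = -17.98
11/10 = 1.10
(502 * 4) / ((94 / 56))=56224 / 47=1196.26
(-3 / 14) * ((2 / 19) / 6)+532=141511 / 266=532.00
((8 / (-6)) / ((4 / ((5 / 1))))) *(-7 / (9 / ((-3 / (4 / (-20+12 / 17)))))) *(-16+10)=-5740 / 51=-112.55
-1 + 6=5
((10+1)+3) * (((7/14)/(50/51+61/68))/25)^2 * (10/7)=41616/18336125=0.00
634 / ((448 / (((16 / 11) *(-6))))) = -951 / 77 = -12.35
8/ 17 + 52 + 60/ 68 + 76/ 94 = 43275/ 799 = 54.16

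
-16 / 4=-4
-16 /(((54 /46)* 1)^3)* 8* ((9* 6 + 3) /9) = -29590144 /59049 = -501.11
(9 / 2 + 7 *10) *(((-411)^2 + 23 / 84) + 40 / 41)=86683465823 / 6888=12584707.58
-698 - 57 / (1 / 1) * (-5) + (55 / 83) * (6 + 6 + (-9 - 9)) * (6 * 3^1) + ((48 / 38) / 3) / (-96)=-9170015 / 18924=-484.57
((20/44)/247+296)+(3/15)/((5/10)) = 296.40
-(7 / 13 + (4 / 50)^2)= -0.54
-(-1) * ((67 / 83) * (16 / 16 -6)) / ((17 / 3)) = -1005 / 1411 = -0.71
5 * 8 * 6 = 240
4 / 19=0.21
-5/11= -0.45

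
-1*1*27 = -27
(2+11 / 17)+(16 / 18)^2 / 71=259883 / 97767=2.66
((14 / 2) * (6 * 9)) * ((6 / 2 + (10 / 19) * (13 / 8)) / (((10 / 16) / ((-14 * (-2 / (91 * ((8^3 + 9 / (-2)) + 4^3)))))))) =196896 / 156845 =1.26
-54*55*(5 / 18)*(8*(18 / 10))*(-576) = 6842880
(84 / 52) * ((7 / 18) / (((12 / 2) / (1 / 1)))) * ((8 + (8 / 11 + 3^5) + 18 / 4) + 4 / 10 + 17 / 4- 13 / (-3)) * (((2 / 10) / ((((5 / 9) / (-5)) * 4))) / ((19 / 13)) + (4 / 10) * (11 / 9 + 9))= 110908036141 / 1056369600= 104.99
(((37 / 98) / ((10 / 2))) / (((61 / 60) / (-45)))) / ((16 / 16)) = -9990 / 2989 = -3.34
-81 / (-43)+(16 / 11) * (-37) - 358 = -193899 / 473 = -409.93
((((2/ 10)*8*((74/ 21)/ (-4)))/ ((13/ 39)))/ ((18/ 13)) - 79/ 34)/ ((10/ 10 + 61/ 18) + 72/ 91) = -748709/ 721225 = -1.04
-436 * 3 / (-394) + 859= 169877 / 197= 862.32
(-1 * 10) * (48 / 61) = -7.87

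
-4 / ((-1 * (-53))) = -4 / 53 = -0.08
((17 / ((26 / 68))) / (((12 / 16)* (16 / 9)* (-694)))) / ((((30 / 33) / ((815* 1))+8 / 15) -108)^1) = 23317965 / 52152320584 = 0.00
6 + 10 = 16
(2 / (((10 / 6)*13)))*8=48 / 65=0.74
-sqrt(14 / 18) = -sqrt(7) / 3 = -0.88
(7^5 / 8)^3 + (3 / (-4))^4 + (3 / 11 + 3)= 52223176629587 / 5632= 9272581077.70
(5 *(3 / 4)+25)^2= 13225 / 16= 826.56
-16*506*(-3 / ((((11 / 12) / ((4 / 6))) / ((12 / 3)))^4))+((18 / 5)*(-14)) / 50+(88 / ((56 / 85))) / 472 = 956200250164001 / 549703000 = 1739485.23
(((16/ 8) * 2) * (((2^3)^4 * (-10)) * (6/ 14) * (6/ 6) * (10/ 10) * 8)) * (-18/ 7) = 70778880/ 49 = 1444466.94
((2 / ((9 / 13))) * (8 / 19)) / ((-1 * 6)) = -104 / 513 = -0.20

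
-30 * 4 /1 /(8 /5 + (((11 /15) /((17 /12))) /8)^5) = -17038284000000 /227177281051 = -75.00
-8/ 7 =-1.14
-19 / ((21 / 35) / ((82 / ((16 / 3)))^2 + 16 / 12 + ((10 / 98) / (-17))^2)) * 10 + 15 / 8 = -15043436002765 / 199840032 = -75277.39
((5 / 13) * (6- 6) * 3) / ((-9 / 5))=0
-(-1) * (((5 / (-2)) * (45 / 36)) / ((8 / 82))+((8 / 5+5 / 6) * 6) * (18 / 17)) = -45077 / 2720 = -16.57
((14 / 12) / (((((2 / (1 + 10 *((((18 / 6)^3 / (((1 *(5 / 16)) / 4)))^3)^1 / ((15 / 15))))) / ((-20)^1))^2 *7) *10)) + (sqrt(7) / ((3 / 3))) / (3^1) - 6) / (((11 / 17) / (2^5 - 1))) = 13605330140127640731.62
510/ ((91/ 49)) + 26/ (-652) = 1163651/ 4238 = 274.58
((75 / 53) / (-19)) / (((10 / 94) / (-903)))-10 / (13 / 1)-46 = 7663739 / 13091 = 585.42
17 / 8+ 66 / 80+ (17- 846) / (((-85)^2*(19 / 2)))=1613213 / 549100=2.94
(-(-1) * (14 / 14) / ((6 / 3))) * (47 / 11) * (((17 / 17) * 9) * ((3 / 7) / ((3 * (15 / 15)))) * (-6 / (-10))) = 1269 / 770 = 1.65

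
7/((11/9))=63/11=5.73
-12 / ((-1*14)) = 6 / 7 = 0.86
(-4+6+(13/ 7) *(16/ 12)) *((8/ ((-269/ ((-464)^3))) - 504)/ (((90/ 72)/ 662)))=198891435024512/ 28245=7041651089.56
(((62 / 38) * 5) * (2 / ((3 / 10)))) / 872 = 775 / 12426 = 0.06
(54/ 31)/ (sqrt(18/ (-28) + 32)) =0.31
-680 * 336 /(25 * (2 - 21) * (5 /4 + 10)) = 60928 /1425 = 42.76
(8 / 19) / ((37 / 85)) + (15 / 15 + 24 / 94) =73437 / 33041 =2.22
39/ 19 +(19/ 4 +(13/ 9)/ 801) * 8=5488025/ 136971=40.07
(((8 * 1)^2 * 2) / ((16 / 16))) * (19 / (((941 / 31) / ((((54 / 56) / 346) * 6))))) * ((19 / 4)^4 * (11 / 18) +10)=1120488273 / 2604688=430.18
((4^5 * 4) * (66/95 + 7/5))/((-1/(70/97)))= -11411456/1843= -6191.78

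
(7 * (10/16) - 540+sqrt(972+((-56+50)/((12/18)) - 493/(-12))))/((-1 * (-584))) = -4285/4672+sqrt(36147)/3504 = -0.86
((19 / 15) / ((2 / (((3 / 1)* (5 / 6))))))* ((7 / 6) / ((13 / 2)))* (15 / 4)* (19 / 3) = 12635 / 1872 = 6.75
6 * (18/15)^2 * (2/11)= 432/275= 1.57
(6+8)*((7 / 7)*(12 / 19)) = 168 / 19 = 8.84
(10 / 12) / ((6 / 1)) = 5 / 36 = 0.14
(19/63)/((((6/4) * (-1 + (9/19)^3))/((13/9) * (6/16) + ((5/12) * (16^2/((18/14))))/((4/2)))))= -1182923717/125125560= -9.45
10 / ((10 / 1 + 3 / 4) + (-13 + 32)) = 0.34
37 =37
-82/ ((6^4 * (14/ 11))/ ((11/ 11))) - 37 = -336115/ 9072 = -37.05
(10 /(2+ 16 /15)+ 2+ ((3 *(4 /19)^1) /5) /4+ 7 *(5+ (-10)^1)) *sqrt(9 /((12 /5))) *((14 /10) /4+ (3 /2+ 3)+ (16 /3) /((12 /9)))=-11489247 *sqrt(15) /87400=-509.13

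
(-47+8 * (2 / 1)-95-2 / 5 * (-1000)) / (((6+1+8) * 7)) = 274 / 105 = 2.61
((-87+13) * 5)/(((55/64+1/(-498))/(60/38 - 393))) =43850931840/259597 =168919.25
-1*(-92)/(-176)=-23/44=-0.52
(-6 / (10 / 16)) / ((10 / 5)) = -24 / 5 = -4.80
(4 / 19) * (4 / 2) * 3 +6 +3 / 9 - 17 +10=34 / 57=0.60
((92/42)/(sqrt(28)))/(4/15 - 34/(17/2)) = -115* sqrt(7)/2744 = -0.11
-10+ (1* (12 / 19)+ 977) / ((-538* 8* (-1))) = -799185 / 81776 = -9.77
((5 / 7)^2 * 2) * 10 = 500 / 49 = 10.20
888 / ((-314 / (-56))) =158.37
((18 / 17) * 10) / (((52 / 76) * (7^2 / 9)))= 2.84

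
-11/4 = -2.75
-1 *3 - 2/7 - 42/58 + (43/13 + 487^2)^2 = 1929792886075234/34307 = 56250703532.08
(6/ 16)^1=3/ 8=0.38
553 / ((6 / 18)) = 1659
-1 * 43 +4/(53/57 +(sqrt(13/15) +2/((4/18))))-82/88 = -3040635473/69858844-4332 * sqrt(195)/1587701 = -43.56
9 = 9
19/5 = 3.80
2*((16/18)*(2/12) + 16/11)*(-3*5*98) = -466480/99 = -4711.92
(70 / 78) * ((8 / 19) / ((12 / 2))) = 140 / 2223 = 0.06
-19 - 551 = -570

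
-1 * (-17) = 17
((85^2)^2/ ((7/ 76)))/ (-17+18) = 3967247500/ 7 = 566749642.86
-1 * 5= -5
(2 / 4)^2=1 / 4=0.25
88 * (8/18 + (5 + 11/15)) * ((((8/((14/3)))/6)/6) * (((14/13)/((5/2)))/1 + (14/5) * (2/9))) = 2152832/78975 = 27.26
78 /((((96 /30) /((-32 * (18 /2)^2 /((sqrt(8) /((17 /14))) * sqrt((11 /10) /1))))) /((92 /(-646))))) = 726570 * sqrt(55) /1463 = 3683.11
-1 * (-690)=690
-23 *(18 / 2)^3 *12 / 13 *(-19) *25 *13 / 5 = 19114380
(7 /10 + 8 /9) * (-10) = -15.89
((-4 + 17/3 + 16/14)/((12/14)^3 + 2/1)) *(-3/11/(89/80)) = -0.26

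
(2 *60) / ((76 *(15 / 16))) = 32 / 19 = 1.68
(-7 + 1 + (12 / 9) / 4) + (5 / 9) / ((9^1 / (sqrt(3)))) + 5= -0.56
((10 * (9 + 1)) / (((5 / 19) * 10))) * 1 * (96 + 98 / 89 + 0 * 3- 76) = 71364 / 89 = 801.84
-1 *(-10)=10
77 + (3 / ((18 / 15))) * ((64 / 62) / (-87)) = 207589 / 2697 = 76.97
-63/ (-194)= 63/ 194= 0.32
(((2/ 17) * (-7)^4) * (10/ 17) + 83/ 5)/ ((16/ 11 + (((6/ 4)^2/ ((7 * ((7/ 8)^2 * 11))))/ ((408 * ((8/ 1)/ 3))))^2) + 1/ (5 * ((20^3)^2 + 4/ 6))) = 5774466333978018352368/ 45957878908825528429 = 125.65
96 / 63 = 32 / 21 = 1.52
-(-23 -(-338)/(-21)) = 821/21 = 39.10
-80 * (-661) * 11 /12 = 145420 /3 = 48473.33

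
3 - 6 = -3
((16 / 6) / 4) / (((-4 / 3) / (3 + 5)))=-4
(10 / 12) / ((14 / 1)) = 5 / 84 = 0.06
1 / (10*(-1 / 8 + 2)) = 4 / 75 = 0.05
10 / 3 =3.33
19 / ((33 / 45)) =285 / 11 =25.91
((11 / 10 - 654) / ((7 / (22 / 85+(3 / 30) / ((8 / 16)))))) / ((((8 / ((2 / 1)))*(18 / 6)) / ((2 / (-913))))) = 0.01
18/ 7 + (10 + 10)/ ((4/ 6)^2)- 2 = 319/ 7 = 45.57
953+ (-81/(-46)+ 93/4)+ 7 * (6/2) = 91909/92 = 999.01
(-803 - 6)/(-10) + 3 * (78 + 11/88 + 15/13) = 165743/520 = 318.74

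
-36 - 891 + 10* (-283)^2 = 799963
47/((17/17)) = 47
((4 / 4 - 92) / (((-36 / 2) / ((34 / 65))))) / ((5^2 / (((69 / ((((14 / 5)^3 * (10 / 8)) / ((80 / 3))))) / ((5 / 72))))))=25024 / 245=102.14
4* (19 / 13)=5.85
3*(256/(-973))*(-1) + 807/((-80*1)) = -723771/77840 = -9.30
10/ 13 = 0.77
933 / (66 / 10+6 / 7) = 10885 / 87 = 125.11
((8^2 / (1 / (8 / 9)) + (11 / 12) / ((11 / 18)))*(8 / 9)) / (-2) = -2102 / 81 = -25.95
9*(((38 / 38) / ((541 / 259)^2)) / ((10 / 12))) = 3622374 / 1463405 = 2.48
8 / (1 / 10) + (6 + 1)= 87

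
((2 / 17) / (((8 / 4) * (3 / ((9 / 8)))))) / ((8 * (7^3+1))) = 3 / 374272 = 0.00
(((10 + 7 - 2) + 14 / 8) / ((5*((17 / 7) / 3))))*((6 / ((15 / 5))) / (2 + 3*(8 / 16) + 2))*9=12663 / 935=13.54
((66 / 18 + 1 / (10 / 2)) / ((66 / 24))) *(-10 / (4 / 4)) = -464 / 33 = -14.06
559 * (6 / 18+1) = 2236 / 3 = 745.33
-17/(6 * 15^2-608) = -17/742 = -0.02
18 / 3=6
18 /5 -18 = -72 /5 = -14.40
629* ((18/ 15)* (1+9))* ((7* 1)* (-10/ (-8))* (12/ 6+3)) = 330225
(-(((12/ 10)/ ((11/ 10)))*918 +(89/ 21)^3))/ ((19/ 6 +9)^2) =-439095340/ 60318951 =-7.28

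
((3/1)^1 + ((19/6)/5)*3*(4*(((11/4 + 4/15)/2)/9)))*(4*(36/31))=46156/2325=19.85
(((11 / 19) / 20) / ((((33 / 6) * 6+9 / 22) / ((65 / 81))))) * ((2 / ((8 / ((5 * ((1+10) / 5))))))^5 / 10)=253333223 / 23166259200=0.01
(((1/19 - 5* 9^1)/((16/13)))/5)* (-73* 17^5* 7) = 4027510991777/760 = 5299356568.13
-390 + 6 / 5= -1944 / 5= -388.80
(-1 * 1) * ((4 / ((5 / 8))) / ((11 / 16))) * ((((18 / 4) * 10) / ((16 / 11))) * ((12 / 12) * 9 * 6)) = -15552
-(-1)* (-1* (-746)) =746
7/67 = 0.10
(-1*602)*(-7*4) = 16856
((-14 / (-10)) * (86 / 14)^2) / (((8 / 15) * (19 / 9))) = 49923 / 1064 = 46.92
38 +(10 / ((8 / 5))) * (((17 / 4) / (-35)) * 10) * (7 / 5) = 219 / 8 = 27.38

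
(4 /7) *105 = 60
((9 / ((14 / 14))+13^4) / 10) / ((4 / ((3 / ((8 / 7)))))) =59997 / 32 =1874.91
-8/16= -1/2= -0.50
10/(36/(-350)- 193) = -1750/33793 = -0.05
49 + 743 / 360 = 18383 / 360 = 51.06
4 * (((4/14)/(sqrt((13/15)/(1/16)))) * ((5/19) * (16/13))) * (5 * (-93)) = -74400 * sqrt(195)/22477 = -46.22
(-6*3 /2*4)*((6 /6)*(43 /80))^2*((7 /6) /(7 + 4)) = -38829 /35200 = -1.10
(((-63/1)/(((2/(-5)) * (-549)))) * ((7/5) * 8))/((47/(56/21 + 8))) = -6272/8601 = -0.73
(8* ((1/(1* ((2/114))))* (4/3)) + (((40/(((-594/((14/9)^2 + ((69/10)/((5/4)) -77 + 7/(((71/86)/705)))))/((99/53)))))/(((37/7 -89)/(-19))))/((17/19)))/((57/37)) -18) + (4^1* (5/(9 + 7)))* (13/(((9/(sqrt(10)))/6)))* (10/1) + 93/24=325* sqrt(10)/3 + 257702325501517/546560547480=814.08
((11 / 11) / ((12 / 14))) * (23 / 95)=161 / 570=0.28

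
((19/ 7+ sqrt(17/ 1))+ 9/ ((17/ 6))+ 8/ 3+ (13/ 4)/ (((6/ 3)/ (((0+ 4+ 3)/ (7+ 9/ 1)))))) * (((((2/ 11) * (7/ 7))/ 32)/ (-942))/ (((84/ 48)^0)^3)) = -423527/ 7576031232 - sqrt(17)/ 165792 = -0.00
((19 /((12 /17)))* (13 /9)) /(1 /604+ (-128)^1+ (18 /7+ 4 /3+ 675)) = 261079 /3699369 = 0.07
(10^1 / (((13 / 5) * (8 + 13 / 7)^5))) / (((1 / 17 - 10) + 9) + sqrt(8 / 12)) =-22857520 / 128771914401 - 24286115 * sqrt(6) / 386315743203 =-0.00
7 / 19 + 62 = 1185 / 19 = 62.37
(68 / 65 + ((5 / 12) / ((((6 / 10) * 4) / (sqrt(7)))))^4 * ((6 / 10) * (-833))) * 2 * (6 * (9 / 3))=-197527576349 / 258785280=-763.29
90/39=30/13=2.31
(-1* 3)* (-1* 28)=84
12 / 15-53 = -261 / 5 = -52.20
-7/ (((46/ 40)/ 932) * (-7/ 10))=186400/ 23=8104.35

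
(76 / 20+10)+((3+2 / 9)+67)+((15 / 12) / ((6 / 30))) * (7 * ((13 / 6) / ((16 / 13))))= 927593 / 5760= 161.04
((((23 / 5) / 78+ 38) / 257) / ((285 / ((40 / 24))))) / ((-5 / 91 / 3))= -0.05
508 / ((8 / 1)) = 127 / 2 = 63.50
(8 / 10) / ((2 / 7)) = 14 / 5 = 2.80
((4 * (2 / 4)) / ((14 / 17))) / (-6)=-17 / 42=-0.40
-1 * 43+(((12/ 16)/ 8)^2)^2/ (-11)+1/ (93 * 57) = -43.00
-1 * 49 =-49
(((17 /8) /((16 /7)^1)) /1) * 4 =119 /32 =3.72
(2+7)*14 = 126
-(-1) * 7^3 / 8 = 42.88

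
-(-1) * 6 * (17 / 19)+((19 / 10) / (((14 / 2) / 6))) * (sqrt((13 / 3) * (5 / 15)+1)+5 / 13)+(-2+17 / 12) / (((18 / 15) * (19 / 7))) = 19 * sqrt(22) / 35+723985 / 124488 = 8.36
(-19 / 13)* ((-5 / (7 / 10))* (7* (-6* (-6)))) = 2630.77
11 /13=0.85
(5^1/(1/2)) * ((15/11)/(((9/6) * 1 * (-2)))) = -4.55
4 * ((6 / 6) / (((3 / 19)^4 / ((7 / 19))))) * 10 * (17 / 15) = 6529768 / 243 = 26871.47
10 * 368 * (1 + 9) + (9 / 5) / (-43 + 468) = 78200009 / 2125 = 36800.00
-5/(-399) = 5/399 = 0.01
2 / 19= 0.11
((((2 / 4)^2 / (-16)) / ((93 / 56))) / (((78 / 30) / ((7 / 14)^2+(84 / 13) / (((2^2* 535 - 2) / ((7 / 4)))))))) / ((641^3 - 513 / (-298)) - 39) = -74006065 / 21098794015265892432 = -0.00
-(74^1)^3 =-405224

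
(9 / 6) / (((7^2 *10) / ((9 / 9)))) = 0.00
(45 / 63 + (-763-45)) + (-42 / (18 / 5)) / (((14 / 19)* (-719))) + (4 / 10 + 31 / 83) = -10107072277 / 12532170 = -806.49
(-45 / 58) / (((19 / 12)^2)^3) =-67184640 / 1364330549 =-0.05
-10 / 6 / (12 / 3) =-5 / 12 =-0.42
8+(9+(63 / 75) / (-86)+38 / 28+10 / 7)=148814 / 7525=19.78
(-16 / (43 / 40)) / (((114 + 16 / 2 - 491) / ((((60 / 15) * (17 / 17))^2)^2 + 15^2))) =19.40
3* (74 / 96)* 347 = 12839 / 16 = 802.44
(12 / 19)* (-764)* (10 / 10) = -9168 / 19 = -482.53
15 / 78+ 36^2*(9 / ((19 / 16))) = 4852319 / 494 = 9822.51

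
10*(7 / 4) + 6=47 / 2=23.50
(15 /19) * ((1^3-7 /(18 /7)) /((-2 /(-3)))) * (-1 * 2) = 155 /38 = 4.08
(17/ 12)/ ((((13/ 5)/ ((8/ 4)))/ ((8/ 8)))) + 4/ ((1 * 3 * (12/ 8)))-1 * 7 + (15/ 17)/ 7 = -136315/ 27846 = -4.90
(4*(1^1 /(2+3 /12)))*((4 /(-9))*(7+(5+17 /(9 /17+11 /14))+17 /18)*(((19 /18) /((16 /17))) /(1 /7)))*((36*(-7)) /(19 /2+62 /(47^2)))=40767466801208 /9605110815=4244.35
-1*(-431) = 431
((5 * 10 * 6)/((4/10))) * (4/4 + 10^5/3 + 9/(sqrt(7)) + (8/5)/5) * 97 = 654750 * sqrt(7)/7 + 2425096030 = 2425343502.24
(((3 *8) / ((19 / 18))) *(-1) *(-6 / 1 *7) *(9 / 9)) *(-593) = -566283.79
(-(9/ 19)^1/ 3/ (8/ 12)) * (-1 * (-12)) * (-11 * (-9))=-5346/ 19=-281.37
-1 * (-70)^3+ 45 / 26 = 8918045 / 26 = 343001.73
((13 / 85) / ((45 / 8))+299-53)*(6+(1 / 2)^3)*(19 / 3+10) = 1129735327 / 45900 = 24612.97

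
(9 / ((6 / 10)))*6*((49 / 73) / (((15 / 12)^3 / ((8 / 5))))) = 49.49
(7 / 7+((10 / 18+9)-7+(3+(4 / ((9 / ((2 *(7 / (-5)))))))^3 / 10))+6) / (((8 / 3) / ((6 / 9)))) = 5632817 / 1822500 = 3.09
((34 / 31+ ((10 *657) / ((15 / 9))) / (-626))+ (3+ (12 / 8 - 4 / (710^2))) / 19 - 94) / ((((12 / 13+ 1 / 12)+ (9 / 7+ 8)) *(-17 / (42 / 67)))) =105454071427942692 / 297418332054519425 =0.35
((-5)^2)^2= 625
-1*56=-56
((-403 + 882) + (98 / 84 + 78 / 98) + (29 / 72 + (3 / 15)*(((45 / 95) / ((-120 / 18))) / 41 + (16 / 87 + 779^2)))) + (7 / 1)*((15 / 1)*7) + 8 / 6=244255687500329 / 1992526200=122585.94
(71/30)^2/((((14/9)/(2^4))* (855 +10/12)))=60492/898625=0.07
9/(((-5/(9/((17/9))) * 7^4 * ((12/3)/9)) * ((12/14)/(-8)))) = 2187/29155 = 0.08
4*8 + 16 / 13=432 / 13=33.23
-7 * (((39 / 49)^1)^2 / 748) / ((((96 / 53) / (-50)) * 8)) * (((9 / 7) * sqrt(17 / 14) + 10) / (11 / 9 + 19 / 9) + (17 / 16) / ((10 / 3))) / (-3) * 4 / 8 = -23780835 / 2101772288- 1209195 * sqrt(238) / 12873355264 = -0.01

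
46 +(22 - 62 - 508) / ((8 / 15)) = -1963 / 2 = -981.50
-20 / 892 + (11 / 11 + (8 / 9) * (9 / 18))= 2854 / 2007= 1.42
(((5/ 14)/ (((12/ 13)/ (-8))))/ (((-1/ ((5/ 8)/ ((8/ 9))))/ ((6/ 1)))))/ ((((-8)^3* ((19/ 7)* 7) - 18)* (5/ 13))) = -7605/ 2183104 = -0.00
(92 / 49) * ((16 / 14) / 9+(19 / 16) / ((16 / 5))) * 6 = 184759 / 32928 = 5.61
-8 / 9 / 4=-2 / 9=-0.22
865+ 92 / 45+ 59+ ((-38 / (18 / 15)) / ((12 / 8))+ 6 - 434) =7154 / 15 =476.93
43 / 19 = 2.26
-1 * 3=-3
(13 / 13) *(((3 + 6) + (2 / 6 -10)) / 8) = -1 / 12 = -0.08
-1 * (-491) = 491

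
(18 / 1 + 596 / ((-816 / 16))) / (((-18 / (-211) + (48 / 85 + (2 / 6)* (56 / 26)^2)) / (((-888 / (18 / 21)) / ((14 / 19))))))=-40359925970 / 9985823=-4041.72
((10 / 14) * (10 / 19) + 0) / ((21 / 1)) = 50 / 2793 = 0.02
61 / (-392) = -61 / 392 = -0.16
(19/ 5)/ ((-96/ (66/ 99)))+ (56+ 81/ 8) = 47591/ 720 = 66.10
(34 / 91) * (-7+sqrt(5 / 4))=-34 / 13+17 * sqrt(5) / 91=-2.20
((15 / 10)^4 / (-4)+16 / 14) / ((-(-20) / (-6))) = 33 / 896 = 0.04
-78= -78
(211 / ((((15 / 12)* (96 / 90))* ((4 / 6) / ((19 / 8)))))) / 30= 12027 / 640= 18.79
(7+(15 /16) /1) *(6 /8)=381 /64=5.95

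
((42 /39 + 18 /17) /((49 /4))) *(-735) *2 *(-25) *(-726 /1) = -4651656.11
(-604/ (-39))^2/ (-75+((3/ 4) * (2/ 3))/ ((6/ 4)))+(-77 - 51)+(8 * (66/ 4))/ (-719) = -670573991/ 5103462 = -131.40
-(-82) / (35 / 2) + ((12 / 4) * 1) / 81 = 4463 / 945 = 4.72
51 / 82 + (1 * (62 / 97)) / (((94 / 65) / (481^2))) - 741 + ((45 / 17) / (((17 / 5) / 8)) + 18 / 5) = 54844499306821 / 540195910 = 101527.05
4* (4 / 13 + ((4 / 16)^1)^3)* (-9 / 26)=-2421 / 5408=-0.45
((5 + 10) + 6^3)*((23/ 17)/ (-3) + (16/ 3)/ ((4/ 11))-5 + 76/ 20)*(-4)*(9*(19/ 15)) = -58268364/ 425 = -137102.03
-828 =-828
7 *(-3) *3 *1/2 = -63/2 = -31.50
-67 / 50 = -1.34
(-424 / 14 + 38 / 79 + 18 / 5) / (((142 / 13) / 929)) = -437525556 / 196315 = -2228.69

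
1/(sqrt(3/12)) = 2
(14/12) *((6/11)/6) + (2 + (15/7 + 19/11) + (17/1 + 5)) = 1175/42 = 27.98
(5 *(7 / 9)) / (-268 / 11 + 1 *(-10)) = -55 / 486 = -0.11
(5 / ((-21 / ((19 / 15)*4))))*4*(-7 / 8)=38 / 9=4.22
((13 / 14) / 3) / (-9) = -13 / 378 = -0.03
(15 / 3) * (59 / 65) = 59 / 13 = 4.54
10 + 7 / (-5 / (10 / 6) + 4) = 17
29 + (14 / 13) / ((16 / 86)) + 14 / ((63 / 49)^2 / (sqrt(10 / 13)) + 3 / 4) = 49392 * sqrt(130) / 63811 + 311343737 / 9954516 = 40.10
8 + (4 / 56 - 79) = -993 / 14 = -70.93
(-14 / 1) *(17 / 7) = -34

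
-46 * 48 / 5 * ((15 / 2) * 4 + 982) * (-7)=15641472 / 5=3128294.40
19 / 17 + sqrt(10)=4.28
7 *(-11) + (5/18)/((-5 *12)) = -77.00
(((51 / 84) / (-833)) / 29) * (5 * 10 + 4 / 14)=-88 / 69629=-0.00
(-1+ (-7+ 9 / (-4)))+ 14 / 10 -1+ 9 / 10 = -179 / 20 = -8.95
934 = 934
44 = 44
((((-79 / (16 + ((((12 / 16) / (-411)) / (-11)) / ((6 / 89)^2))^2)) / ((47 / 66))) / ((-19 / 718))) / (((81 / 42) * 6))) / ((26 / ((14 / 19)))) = 0.64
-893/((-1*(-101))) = -8.84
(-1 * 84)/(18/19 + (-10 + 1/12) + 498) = -19152/111499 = -0.17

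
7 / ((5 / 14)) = 98 / 5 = 19.60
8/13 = 0.62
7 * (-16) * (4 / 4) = -112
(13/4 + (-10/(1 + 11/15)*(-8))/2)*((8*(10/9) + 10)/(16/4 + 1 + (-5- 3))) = -116365/702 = -165.76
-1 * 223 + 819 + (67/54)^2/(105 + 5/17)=3110981753/5219640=596.01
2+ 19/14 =47/14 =3.36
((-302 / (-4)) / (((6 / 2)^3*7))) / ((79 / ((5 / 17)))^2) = 3775 / 681779322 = 0.00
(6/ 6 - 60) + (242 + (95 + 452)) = 730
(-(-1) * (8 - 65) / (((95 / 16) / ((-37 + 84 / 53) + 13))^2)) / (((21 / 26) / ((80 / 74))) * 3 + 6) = -75151245312 / 762404735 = -98.57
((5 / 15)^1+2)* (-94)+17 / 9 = -1957 / 9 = -217.44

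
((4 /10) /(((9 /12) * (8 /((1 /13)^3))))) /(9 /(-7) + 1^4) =-7 /65910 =-0.00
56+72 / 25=1472 / 25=58.88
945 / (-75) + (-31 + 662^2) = 2191002 / 5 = 438200.40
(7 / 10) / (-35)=-1 / 50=-0.02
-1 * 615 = -615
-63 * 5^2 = -1575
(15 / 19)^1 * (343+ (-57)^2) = 53880 / 19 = 2835.79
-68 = -68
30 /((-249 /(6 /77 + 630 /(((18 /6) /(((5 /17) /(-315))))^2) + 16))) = -289804520 /149606919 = -1.94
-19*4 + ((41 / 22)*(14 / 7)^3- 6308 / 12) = -586.76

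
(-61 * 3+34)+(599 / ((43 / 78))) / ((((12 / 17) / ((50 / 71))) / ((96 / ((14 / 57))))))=9051539321 / 21371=423543.09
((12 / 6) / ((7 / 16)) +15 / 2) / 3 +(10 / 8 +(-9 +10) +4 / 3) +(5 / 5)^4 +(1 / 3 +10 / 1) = 1591 / 84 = 18.94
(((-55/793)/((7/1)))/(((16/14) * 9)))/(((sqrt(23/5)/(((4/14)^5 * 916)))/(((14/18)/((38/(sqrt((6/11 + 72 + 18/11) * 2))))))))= -36640 * sqrt(129030)/67395640221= -0.00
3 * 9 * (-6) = -162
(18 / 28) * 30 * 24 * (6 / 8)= 2430 / 7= 347.14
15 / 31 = 0.48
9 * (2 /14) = 9 /7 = 1.29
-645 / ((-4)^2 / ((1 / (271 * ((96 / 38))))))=-4085 / 69376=-0.06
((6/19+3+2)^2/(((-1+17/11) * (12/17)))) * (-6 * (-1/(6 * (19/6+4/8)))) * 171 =520251/152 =3422.70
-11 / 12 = -0.92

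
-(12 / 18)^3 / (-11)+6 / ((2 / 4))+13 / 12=15575 / 1188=13.11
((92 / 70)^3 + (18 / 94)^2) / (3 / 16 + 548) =3495809584 / 830709084625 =0.00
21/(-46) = -21/46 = -0.46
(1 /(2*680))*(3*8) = 3 /170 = 0.02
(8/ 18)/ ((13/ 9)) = 4/ 13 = 0.31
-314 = -314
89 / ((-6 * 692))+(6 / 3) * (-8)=-66521 / 4152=-16.02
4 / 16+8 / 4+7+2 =45 / 4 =11.25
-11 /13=-0.85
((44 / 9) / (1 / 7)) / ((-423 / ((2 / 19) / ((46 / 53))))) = -16324 / 1663659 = -0.01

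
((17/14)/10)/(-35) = -17/4900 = -0.00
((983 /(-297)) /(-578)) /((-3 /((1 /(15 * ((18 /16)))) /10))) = -1966 /173811825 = -0.00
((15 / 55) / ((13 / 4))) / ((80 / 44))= 3 / 65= 0.05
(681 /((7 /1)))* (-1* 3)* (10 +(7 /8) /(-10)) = -1620099 /560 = -2893.03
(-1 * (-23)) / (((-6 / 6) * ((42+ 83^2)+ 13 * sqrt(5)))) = -159413 / 48037916+ 299 * sqrt(5) / 48037916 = -0.00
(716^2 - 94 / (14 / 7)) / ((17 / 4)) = 2050436 / 17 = 120613.88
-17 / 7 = -2.43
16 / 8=2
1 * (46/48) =23/24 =0.96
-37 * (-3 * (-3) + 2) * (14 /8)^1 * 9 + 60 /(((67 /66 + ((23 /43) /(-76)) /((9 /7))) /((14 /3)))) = -8013610143 /1306652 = -6132.93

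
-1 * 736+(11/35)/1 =-25749/35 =-735.69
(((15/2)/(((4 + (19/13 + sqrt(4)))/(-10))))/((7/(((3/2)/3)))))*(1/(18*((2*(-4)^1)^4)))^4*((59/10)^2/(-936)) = 3481/3852128937286222592606208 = 0.00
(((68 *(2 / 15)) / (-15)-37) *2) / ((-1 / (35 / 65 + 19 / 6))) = 2445229 / 8775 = 278.66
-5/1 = -5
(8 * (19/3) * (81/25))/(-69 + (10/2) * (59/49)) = -100548/38575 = -2.61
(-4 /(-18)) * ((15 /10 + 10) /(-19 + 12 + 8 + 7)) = 23 /72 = 0.32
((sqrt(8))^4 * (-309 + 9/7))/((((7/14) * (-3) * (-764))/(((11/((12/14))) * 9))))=-379104/191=-1984.84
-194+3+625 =434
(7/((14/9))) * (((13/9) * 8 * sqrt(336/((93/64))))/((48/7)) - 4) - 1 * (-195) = 728 * sqrt(217)/93 +177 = 292.31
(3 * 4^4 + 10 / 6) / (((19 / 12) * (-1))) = -9236 / 19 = -486.11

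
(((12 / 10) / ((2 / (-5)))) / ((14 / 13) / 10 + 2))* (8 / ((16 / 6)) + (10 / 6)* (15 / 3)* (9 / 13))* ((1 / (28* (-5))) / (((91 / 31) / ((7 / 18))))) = 589 / 49868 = 0.01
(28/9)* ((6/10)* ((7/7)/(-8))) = -7/30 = -0.23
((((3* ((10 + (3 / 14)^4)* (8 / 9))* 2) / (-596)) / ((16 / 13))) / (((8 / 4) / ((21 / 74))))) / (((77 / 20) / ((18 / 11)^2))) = -183911715 / 25626276368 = -0.01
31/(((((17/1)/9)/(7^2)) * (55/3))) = 41013/935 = 43.86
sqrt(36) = 6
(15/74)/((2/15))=1.52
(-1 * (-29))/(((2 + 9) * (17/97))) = 15.04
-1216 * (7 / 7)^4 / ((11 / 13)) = -15808 / 11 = -1437.09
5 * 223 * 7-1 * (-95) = 7900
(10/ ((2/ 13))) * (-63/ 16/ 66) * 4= -1365/ 88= -15.51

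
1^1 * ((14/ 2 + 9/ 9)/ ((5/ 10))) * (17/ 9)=272/ 9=30.22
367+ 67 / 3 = 1168 / 3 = 389.33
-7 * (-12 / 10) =42 / 5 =8.40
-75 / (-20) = 15 / 4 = 3.75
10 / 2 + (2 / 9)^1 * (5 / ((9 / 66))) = 355 / 27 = 13.15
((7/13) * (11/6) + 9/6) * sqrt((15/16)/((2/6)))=97 * sqrt(5)/52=4.17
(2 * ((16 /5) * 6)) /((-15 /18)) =-46.08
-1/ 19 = -0.05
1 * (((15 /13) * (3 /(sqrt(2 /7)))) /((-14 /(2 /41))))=-45 * sqrt(14) /7462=-0.02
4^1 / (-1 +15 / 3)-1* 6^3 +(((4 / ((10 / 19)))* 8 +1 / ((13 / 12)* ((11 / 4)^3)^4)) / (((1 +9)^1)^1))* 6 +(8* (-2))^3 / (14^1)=-3363557238329035333 / 7139924557040275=-471.09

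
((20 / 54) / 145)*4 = 8 / 783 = 0.01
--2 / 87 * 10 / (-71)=-20 / 6177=-0.00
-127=-127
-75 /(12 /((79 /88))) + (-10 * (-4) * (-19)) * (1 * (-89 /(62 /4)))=47557335 /10912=4358.26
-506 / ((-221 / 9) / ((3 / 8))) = 6831 / 884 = 7.73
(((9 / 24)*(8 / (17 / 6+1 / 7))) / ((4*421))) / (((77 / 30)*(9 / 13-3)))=-117 / 1157750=-0.00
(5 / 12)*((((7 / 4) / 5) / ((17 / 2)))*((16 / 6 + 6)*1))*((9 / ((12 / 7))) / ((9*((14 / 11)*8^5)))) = 1001 / 481296384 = 0.00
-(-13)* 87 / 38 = 1131 / 38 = 29.76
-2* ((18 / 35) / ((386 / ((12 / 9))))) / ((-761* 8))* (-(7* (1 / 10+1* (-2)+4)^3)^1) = -27783 / 734365000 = -0.00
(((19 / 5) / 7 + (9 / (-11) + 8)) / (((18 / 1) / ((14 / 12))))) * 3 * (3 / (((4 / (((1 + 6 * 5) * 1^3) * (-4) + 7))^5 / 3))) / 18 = -3622411365651 / 225280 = -16079595.91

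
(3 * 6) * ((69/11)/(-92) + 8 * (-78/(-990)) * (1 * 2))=2361/110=21.46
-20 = -20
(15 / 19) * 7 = 105 / 19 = 5.53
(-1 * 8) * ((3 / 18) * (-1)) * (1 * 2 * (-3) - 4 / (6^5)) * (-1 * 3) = 11665 / 486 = 24.00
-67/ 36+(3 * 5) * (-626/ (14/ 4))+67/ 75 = -16908097/ 6300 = -2683.82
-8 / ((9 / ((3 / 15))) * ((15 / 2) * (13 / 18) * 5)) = -32 / 4875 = -0.01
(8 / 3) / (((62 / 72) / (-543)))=-52128 / 31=-1681.55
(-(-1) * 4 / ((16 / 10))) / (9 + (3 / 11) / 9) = 165 / 596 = 0.28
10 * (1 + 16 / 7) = 230 / 7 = 32.86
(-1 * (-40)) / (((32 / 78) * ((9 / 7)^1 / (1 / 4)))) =455 / 24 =18.96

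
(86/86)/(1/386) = 386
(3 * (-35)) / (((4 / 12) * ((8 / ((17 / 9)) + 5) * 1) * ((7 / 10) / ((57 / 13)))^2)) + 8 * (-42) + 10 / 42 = -932729683 / 557193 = -1673.98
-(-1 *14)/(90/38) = 266/45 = 5.91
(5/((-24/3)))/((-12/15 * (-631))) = -25/20192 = -0.00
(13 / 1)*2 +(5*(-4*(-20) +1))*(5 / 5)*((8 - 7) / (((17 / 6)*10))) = 685 / 17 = 40.29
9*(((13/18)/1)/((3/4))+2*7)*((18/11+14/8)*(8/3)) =120392/99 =1216.08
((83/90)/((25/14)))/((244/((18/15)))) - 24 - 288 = -71369419/228750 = -312.00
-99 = -99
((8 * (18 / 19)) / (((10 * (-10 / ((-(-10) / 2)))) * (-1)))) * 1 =36 / 95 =0.38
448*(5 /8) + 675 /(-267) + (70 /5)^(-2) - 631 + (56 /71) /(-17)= -7444370849 /21054908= -353.57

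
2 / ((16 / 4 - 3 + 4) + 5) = 1 / 5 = 0.20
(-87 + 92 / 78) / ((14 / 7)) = -3347 / 78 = -42.91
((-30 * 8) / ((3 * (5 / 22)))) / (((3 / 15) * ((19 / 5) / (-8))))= 70400 / 19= 3705.26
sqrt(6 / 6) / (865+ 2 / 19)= 19 / 16437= 0.00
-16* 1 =-16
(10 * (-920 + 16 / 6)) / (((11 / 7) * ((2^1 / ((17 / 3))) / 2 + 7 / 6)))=-4346.22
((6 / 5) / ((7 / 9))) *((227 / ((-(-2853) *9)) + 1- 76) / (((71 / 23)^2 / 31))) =-63154123304 / 167789685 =-376.39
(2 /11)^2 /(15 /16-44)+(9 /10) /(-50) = -782321 /41684500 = -0.02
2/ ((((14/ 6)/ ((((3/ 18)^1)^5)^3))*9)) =1/ 4936942338048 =0.00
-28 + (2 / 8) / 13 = -1455 / 52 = -27.98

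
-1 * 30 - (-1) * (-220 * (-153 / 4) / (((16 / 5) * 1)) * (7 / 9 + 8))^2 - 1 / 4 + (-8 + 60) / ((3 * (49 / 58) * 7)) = 140356576141645 / 263424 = 532816205.59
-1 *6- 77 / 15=-167 / 15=-11.13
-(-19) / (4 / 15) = 285 / 4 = 71.25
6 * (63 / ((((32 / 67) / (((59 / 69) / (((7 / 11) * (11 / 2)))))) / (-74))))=-1316349 / 92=-14308.14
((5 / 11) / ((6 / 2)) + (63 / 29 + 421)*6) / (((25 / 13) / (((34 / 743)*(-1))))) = -60.42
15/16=0.94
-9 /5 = -1.80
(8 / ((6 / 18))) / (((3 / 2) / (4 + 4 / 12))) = 208 / 3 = 69.33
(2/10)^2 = 1/25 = 0.04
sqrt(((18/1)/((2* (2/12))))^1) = 3* sqrt(6) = 7.35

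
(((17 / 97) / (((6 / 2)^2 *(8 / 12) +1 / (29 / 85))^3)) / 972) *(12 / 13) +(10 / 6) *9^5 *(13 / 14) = 91385.36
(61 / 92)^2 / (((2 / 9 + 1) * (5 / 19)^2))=5.19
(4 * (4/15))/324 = 0.00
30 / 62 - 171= -5286 / 31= -170.52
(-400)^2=160000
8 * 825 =6600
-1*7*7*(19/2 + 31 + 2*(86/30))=-67963/30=-2265.43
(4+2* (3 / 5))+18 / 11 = 376 / 55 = 6.84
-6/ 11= -0.55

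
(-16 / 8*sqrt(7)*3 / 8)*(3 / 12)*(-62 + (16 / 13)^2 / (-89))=1399197*sqrt(7) / 120328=30.77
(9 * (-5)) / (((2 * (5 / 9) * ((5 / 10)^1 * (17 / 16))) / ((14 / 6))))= -3024 / 17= -177.88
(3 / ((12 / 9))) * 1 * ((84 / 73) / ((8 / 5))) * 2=945 / 292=3.24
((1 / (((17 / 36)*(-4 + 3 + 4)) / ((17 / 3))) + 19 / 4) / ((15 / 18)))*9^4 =137781 / 2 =68890.50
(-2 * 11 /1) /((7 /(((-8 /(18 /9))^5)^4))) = -24189255811072 /7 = -3455607973010.29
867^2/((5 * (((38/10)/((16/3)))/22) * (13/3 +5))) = 66148632/133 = 497358.14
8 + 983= 991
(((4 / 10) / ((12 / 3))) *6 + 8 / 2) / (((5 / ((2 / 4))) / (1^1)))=23 / 50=0.46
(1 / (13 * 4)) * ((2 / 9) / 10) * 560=28 / 117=0.24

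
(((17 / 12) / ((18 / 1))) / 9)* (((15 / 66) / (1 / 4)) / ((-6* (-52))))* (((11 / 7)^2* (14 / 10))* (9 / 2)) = 187 / 471744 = 0.00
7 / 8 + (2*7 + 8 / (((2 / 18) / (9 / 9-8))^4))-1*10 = 1008189543 / 8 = 126023692.88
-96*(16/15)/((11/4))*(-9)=18432/55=335.13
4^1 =4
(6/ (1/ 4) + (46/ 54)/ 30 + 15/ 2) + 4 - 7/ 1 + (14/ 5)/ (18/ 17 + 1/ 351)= 11423024/ 366525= 31.17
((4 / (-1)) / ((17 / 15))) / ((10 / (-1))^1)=6 / 17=0.35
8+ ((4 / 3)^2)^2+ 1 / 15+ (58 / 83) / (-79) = 29791189 / 2655585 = 11.22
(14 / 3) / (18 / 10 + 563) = 0.01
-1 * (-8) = 8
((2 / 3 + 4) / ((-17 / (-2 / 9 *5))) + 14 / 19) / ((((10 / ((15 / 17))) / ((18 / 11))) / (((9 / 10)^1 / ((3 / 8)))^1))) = 9912 / 27455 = 0.36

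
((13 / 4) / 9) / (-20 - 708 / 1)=-1 / 2016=-0.00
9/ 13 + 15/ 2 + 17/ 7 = 1933/ 182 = 10.62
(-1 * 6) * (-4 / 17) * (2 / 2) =24 / 17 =1.41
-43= -43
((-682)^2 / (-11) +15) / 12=-42269 / 12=-3522.42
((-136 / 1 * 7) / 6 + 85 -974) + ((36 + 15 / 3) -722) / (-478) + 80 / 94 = -1045.39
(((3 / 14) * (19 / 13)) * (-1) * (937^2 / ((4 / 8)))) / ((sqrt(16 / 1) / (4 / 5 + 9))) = -350309631 / 260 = -1347344.73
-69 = -69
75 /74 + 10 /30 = 299 /222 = 1.35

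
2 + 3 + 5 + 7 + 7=24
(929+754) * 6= 10098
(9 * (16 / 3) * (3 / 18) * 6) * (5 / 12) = 20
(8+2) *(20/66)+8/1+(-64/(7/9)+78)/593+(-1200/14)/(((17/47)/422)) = -99992.34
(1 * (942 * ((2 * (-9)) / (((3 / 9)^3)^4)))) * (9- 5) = -36044454384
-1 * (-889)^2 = -790321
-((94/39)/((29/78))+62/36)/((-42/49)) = 29981/3132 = 9.57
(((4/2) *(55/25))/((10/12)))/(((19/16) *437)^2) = 33792/1723495225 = 0.00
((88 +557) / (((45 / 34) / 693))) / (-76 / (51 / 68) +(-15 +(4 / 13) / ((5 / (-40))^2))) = -13171158 / 3769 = -3494.60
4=4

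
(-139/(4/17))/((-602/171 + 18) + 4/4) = -404073/10588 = -38.16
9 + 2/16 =73/8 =9.12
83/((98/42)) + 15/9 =782/21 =37.24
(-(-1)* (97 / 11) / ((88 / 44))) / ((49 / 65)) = 6305 / 1078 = 5.85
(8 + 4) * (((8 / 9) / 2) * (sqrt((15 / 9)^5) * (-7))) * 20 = -56000 * sqrt(15) / 81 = -2677.62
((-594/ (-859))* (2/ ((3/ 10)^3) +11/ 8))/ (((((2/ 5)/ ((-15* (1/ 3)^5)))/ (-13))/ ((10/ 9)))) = 291308875/ 2504844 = 116.30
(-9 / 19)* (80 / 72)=-10 / 19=-0.53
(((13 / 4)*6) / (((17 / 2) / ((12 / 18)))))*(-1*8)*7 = -1456 / 17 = -85.65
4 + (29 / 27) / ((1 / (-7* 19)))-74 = -5747 / 27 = -212.85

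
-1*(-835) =835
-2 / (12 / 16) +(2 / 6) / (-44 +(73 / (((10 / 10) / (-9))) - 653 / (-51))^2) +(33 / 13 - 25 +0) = -1057685420747 / 42091564008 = -25.13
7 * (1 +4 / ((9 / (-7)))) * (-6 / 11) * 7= 56.42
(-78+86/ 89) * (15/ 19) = -102840/ 1691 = -60.82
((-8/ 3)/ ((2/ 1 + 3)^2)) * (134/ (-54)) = 536/ 2025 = 0.26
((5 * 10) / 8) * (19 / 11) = 475 / 44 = 10.80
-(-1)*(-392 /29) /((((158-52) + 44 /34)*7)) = -119 /6612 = -0.02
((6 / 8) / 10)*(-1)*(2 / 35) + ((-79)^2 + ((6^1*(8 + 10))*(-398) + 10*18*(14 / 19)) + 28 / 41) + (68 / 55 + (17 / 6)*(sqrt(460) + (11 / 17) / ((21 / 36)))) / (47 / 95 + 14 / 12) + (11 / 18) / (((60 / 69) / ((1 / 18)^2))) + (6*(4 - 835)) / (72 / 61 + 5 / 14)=-247623084181512919117 / 6213872862568800 + 3230*sqrt(115) / 947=-39813.46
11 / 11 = 1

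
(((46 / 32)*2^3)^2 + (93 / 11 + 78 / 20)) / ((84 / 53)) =1686089 / 18480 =91.24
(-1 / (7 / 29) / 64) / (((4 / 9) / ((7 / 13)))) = -261 / 3328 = -0.08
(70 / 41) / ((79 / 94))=6580 / 3239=2.03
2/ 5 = 0.40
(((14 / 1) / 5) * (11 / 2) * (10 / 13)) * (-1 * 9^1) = -1386 / 13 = -106.62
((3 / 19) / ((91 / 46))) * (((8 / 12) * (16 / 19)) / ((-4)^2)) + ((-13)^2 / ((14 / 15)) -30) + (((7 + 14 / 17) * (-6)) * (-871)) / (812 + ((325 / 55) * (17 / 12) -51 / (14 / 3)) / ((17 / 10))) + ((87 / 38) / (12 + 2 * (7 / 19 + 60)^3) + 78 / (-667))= 24223969458862112311012831 / 120276303888432185559884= 201.40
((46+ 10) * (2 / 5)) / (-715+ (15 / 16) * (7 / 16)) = -28672 / 914675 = -0.03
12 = 12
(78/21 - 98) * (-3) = 1980/7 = 282.86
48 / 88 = 6 / 11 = 0.55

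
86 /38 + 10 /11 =663 /209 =3.17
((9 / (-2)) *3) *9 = -243 / 2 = -121.50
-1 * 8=-8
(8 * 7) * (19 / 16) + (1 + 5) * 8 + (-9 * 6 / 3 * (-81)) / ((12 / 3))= 479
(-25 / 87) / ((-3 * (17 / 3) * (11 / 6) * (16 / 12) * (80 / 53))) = 795 / 173536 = 0.00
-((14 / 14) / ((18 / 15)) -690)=4135 / 6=689.17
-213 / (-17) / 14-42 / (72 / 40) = -16021 / 714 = -22.44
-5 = -5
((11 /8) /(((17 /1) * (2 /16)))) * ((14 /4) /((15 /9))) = 231 /170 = 1.36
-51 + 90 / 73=-3633 / 73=-49.77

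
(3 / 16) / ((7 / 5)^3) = 375 / 5488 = 0.07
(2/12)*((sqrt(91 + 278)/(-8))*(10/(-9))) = 5*sqrt(41)/72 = 0.44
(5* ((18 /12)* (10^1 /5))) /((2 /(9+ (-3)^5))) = -1755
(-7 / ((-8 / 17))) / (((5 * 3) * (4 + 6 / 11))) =1309 / 6000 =0.22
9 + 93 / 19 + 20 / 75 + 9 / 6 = 8927 / 570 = 15.66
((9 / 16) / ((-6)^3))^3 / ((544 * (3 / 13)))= -13 / 92408905728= -0.00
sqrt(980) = 14 *sqrt(5) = 31.30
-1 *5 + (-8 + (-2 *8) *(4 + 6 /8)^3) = -6911 /4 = -1727.75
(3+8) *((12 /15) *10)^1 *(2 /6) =88 /3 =29.33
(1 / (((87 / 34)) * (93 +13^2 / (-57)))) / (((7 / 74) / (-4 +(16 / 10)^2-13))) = -4314311 / 6511225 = -0.66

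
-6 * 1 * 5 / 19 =-1.58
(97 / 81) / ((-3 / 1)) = -97 / 243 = -0.40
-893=-893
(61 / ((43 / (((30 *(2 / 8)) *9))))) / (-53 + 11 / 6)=-24705 / 13201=-1.87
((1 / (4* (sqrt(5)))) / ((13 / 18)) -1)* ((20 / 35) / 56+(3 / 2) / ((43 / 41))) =-3035 / 2107+5463* sqrt(5) / 54782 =-1.22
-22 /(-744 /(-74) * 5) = -0.44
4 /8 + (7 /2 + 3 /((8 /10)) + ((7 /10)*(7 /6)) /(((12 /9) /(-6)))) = 163 /40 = 4.08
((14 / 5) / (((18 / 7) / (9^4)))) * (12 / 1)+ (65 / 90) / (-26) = 15431467 / 180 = 85730.37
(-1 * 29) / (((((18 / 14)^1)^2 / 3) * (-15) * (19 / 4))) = 0.74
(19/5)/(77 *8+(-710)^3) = -0.00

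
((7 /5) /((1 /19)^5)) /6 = 577756.43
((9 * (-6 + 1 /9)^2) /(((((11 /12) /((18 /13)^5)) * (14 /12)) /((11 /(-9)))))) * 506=-2387328920064 /2599051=-918538.70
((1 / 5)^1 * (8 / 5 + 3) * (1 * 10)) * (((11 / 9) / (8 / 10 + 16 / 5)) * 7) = 1771 / 90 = 19.68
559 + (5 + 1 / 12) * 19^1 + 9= 7975 / 12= 664.58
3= 3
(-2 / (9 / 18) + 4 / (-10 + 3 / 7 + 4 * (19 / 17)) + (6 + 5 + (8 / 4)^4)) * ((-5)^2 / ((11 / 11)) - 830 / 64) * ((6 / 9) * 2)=1730575 / 4856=356.38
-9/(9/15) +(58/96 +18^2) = 14861/48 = 309.60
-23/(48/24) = -23/2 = -11.50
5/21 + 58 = 1223/21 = 58.24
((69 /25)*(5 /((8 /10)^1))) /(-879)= -23 /1172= -0.02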